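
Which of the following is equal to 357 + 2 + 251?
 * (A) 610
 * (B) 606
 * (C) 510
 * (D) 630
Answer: A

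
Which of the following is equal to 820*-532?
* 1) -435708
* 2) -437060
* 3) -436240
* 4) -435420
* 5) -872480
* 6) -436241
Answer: 3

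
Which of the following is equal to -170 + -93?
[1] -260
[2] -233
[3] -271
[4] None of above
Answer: 4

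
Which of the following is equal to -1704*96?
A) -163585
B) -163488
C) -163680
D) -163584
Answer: D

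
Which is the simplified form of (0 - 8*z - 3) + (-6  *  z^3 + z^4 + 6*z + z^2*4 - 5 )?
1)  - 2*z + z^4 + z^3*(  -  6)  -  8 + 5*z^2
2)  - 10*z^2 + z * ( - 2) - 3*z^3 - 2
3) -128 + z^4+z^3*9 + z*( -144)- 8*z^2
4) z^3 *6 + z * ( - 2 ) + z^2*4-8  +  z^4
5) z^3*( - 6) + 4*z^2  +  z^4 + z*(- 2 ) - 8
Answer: 5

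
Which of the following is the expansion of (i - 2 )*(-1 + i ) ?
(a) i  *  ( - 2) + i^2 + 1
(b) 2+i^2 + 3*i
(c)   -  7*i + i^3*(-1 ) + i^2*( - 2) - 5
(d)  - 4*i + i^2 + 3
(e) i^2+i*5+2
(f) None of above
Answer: f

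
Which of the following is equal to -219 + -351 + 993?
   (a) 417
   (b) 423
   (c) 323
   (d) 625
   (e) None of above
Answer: b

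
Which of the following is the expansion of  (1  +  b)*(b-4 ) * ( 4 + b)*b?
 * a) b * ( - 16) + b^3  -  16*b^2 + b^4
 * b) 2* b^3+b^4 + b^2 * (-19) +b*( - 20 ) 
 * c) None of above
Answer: a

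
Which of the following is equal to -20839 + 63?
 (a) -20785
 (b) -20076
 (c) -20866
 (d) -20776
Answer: d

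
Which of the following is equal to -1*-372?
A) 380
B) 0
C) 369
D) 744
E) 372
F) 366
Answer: E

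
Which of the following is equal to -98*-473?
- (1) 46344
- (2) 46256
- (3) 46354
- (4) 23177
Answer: 3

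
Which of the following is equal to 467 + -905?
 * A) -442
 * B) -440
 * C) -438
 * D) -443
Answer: C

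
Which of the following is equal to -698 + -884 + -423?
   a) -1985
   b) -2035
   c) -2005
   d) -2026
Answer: c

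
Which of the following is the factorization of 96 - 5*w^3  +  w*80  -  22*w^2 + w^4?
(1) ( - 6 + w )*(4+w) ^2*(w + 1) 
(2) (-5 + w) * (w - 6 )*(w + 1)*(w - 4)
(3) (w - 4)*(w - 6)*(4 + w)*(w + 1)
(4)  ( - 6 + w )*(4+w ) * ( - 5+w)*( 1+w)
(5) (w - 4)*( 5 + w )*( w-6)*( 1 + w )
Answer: 3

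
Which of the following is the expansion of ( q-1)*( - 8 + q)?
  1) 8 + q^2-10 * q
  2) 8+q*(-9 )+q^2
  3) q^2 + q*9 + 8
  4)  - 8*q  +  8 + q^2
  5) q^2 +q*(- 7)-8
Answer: 2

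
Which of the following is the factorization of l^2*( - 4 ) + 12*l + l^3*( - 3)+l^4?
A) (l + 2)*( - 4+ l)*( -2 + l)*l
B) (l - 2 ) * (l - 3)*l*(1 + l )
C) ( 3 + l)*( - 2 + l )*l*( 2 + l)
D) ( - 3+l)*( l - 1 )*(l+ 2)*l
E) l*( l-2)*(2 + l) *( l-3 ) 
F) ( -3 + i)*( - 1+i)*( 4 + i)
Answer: E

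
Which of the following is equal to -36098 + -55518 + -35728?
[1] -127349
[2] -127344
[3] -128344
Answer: 2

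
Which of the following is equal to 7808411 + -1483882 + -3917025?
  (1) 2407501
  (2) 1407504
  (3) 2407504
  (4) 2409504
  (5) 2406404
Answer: 3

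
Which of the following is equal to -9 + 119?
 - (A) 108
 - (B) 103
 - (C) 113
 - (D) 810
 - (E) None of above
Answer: E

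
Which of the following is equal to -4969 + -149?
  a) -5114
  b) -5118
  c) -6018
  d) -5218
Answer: b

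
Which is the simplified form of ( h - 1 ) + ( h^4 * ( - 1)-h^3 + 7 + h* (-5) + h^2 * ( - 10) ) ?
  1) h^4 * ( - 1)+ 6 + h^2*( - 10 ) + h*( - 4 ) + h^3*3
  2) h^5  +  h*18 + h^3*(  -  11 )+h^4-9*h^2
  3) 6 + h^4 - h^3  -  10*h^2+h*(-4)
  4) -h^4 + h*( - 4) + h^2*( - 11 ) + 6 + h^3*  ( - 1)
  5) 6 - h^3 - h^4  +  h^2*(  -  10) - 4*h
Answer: 5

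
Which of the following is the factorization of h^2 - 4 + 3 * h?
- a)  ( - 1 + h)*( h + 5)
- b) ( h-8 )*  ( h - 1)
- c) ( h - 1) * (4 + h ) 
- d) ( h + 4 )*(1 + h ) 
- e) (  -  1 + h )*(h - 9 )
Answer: c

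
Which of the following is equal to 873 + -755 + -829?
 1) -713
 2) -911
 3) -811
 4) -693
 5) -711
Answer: 5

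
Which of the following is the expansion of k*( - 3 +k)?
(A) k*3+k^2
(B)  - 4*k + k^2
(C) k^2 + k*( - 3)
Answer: C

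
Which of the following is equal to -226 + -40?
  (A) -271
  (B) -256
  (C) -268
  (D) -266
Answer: D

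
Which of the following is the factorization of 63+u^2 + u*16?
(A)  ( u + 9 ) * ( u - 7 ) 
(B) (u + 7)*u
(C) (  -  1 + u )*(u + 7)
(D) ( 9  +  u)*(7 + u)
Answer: D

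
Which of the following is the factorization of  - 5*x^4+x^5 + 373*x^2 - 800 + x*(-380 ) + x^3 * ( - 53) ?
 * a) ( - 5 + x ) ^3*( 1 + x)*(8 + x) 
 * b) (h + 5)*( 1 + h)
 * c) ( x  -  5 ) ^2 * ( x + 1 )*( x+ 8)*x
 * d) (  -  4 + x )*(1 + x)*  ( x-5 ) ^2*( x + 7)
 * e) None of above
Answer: e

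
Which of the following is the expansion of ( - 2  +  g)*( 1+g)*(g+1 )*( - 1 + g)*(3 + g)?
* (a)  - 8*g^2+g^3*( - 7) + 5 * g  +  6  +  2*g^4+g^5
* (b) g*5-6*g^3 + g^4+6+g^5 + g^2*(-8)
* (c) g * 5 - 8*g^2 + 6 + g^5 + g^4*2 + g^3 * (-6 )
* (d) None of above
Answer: c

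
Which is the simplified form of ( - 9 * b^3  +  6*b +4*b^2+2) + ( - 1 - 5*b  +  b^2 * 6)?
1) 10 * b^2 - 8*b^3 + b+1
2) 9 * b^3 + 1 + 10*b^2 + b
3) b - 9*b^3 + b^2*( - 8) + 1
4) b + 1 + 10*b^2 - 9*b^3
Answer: 4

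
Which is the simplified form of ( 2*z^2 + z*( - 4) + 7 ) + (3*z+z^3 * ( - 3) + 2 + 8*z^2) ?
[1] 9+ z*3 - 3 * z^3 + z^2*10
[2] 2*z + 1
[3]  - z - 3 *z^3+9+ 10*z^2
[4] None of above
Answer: 3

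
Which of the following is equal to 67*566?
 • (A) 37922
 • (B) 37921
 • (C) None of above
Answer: A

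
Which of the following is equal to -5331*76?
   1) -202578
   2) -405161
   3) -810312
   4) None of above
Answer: 4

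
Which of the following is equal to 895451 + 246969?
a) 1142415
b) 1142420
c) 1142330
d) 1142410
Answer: b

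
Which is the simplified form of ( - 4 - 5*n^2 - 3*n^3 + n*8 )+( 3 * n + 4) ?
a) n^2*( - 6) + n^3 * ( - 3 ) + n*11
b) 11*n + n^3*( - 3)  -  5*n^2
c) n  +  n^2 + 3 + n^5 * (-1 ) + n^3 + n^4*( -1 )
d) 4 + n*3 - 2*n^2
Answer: b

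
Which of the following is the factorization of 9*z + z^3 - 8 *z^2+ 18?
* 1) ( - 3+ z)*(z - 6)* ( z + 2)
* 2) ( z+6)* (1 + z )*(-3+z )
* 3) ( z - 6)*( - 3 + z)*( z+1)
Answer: 3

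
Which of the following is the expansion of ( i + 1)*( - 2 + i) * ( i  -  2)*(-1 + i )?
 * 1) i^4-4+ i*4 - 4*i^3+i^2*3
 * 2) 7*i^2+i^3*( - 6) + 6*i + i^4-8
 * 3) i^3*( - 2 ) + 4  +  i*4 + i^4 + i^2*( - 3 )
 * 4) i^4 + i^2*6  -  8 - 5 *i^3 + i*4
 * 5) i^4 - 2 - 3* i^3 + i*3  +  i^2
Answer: 1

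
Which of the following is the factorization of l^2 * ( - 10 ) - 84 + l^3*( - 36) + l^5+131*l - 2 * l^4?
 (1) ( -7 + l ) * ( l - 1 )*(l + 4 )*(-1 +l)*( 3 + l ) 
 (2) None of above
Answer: 1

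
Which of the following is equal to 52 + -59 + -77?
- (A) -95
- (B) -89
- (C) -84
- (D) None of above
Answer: C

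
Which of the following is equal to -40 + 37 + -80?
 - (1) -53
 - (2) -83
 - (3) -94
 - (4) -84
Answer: 2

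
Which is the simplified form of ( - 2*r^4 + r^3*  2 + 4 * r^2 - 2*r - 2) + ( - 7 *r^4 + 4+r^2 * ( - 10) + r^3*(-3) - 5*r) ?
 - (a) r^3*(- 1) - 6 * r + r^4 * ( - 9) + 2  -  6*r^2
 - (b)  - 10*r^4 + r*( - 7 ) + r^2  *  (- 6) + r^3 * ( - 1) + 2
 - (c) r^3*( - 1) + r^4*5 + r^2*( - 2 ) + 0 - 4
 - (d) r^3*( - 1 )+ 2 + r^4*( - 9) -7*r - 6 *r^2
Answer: d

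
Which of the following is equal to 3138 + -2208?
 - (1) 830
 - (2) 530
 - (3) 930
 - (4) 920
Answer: 3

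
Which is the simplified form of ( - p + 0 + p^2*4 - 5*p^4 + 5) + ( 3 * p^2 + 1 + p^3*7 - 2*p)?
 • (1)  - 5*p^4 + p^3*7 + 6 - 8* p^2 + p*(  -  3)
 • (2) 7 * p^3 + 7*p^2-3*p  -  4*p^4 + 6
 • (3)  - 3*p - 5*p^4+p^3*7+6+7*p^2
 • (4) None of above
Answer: 3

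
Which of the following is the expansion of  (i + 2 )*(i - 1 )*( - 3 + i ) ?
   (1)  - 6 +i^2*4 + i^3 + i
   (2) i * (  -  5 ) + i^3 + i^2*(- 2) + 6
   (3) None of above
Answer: 2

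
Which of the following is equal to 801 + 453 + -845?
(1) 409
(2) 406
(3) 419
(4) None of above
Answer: 1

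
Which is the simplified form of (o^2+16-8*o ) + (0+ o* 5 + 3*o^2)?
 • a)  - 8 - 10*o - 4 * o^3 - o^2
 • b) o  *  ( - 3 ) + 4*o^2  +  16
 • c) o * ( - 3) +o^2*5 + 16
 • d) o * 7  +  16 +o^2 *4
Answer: b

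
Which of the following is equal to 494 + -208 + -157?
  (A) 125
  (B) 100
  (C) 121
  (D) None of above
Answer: D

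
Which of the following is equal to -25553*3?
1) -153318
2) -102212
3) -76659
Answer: 3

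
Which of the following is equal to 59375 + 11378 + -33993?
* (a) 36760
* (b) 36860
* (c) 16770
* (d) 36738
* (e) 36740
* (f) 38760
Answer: a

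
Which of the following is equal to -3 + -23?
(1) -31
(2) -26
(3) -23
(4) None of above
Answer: 2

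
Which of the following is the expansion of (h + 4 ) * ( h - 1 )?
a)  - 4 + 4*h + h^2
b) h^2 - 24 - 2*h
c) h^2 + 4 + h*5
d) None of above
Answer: d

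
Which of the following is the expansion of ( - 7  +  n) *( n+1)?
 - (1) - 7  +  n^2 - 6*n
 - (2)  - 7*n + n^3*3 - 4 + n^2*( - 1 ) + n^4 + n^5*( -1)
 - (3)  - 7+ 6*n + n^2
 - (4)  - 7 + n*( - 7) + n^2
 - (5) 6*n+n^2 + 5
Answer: 1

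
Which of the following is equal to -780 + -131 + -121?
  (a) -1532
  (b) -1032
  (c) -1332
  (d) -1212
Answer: b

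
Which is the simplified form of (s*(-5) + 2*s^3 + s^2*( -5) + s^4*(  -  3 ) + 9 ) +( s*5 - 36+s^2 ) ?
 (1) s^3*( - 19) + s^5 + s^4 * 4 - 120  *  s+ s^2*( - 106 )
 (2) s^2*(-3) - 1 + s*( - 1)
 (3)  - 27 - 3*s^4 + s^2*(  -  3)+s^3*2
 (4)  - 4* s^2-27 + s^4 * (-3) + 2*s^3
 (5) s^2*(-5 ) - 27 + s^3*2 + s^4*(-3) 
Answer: 4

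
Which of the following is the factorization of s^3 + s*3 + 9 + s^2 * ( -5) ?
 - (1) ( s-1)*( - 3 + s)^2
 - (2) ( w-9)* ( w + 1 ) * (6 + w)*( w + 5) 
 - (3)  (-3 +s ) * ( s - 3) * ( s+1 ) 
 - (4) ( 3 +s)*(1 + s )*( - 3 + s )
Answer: 3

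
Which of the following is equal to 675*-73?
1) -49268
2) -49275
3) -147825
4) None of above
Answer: 2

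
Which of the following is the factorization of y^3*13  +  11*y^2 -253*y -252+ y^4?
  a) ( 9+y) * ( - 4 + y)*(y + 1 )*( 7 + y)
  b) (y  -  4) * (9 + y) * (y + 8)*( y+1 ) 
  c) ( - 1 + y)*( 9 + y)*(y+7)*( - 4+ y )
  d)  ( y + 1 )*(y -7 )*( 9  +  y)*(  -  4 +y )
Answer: a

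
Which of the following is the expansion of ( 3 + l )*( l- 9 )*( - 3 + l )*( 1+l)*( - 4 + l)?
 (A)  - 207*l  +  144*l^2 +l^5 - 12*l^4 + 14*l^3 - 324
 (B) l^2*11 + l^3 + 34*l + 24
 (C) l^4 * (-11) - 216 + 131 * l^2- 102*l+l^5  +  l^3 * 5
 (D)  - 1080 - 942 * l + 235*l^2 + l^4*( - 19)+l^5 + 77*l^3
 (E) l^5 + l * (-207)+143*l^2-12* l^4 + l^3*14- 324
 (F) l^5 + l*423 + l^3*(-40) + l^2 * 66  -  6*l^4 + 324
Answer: A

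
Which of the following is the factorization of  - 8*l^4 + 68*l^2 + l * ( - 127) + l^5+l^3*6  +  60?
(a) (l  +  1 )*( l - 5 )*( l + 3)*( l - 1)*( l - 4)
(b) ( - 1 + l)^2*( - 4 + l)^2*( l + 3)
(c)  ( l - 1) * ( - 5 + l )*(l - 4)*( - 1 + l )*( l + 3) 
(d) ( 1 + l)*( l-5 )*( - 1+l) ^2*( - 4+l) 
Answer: c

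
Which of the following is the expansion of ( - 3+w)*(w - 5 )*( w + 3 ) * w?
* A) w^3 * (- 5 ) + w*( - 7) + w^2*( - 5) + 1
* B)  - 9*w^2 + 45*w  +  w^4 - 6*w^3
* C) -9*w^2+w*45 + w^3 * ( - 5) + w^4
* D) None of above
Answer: C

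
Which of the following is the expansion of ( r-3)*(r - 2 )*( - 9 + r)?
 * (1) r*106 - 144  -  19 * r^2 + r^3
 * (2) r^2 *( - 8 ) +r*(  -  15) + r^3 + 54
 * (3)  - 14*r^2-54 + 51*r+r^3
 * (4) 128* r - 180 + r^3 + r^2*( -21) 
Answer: 3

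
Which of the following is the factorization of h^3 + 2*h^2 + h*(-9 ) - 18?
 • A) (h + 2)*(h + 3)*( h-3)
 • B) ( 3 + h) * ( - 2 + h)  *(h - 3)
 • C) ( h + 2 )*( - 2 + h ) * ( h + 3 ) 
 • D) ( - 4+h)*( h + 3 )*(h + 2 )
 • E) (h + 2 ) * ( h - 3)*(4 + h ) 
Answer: A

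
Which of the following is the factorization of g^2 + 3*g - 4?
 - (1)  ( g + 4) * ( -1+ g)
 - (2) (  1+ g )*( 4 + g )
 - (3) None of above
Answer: 1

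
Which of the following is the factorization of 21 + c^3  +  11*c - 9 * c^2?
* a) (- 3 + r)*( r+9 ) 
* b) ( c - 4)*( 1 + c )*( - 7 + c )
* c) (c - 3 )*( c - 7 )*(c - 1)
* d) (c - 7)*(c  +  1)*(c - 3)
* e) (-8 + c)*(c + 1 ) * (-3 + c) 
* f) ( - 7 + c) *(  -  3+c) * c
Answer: d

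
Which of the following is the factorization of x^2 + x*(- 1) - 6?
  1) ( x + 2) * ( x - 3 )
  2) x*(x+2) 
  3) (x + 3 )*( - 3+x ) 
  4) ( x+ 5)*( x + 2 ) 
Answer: 1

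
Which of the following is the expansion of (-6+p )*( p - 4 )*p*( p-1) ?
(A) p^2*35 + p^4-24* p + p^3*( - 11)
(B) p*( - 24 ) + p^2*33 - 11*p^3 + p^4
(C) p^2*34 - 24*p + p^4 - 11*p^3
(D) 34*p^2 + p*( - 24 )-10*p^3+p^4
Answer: C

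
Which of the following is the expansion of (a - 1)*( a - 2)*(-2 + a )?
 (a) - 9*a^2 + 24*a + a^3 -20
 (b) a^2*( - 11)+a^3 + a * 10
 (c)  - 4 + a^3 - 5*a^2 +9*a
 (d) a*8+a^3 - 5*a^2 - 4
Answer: d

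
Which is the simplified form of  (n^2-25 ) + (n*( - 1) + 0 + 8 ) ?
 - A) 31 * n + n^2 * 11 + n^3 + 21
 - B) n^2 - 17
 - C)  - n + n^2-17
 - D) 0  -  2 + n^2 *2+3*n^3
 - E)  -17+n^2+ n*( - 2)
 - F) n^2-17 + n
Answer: C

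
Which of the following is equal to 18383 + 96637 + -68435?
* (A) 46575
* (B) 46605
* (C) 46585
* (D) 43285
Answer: C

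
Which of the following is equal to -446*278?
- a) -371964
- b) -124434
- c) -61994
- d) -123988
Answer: d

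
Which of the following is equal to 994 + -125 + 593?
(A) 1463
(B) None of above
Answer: B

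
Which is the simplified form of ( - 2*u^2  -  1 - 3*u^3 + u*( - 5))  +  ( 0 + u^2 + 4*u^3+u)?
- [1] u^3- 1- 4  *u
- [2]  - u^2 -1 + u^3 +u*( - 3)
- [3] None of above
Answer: 3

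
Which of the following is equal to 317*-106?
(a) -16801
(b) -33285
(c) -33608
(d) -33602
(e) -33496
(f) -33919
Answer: d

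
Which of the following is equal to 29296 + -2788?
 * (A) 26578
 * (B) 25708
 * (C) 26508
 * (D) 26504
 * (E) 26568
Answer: C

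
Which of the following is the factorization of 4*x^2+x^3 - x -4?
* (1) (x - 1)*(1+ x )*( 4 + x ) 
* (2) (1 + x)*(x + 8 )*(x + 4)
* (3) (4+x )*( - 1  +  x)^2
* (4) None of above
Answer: 1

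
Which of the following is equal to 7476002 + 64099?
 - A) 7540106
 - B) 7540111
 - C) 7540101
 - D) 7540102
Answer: C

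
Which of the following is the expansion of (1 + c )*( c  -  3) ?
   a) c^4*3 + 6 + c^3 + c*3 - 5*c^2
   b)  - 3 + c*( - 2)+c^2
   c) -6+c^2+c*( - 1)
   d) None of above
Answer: b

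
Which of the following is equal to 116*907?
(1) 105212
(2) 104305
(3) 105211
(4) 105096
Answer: 1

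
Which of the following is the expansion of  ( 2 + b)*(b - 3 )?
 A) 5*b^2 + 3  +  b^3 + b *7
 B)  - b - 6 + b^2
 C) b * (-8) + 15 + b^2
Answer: B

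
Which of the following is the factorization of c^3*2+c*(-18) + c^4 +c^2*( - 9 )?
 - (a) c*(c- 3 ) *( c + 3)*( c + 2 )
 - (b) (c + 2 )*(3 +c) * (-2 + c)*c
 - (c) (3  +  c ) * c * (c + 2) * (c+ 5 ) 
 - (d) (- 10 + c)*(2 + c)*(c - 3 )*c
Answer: a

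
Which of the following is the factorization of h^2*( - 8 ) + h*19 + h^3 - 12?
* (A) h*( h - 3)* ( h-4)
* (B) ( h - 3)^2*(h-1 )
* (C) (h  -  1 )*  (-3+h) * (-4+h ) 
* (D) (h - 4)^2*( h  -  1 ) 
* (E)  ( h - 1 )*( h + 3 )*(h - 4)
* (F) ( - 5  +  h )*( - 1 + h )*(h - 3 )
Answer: C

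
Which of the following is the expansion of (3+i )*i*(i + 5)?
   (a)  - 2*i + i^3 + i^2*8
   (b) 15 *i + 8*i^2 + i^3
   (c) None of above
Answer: b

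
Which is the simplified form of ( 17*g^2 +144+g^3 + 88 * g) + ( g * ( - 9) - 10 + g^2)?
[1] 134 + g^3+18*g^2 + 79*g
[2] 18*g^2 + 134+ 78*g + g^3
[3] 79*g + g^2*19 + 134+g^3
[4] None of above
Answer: 1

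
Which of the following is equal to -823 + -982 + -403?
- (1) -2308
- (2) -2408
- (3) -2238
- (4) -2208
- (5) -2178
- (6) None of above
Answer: 4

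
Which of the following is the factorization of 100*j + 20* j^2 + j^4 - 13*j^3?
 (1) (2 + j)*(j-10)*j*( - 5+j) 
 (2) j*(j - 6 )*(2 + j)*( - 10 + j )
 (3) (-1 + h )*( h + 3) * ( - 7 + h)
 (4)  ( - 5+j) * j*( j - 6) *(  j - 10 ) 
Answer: 1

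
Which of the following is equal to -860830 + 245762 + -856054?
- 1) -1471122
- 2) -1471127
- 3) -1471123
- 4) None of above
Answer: 1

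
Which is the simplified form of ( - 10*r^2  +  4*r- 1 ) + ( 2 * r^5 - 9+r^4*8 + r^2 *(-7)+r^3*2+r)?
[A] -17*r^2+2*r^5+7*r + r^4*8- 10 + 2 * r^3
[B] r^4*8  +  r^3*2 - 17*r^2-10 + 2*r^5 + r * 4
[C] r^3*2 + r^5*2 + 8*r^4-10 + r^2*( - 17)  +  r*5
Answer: C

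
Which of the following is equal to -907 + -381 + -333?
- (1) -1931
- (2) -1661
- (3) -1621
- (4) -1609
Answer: 3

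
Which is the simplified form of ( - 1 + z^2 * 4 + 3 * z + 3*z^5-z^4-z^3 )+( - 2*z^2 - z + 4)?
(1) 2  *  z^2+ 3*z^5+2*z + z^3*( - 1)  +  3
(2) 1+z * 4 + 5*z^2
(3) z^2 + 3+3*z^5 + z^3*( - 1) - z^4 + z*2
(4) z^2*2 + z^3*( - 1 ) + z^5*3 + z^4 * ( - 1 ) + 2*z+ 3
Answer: 4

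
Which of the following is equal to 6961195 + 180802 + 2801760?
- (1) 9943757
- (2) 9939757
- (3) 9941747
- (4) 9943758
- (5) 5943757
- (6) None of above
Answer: 1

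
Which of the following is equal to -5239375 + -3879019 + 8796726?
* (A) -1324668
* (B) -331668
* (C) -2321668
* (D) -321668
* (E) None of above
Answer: D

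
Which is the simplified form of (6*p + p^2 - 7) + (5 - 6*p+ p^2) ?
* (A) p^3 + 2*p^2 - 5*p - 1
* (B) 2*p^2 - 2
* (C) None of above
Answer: B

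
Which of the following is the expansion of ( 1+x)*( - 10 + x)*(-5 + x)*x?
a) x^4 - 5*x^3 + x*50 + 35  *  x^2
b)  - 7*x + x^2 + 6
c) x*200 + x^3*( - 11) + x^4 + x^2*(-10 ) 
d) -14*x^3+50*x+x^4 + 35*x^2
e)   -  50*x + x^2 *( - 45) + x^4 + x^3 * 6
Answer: d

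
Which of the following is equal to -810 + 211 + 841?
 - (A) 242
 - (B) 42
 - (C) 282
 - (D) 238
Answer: A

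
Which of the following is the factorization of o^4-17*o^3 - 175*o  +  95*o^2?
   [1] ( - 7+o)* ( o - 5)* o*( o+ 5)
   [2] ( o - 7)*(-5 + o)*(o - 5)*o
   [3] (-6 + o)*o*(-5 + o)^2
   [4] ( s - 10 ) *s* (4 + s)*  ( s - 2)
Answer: 2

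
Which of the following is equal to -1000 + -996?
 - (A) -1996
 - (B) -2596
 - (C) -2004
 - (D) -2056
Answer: A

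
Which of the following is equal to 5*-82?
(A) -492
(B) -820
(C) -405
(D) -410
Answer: D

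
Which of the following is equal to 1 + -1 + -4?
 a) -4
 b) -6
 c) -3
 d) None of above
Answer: a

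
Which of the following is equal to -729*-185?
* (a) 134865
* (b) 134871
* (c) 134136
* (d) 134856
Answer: a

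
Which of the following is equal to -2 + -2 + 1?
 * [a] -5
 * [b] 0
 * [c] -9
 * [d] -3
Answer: d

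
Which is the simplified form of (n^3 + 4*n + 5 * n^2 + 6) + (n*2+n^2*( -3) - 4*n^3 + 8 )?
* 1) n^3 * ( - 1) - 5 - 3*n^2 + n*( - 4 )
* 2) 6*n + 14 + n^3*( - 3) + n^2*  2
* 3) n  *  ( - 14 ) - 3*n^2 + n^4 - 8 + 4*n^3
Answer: 2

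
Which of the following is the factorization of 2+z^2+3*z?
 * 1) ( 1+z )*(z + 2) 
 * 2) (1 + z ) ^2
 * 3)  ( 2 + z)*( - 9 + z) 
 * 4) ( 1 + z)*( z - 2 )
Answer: 1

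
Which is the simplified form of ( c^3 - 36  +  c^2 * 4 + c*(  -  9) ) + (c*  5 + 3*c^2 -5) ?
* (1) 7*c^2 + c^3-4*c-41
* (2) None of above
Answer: 1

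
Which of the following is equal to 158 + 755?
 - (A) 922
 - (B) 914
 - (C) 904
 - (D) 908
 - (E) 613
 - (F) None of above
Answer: F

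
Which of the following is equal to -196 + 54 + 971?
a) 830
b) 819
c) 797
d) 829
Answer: d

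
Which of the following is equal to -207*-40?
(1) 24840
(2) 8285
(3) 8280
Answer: 3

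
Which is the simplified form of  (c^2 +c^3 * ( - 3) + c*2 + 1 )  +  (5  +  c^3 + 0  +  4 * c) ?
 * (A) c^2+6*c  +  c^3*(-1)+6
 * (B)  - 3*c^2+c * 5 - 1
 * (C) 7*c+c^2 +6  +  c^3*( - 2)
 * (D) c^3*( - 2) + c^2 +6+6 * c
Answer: D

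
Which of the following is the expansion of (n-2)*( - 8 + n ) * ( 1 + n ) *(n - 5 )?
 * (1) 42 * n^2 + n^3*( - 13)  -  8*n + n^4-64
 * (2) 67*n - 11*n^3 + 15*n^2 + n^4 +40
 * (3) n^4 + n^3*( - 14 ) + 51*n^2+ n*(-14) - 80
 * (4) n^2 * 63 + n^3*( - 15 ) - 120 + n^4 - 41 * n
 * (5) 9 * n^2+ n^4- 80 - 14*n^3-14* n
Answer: 3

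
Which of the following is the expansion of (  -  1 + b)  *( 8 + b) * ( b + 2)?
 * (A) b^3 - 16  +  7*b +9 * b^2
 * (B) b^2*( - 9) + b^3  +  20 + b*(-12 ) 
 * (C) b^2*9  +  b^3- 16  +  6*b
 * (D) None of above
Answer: C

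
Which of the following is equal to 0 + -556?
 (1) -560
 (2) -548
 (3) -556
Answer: 3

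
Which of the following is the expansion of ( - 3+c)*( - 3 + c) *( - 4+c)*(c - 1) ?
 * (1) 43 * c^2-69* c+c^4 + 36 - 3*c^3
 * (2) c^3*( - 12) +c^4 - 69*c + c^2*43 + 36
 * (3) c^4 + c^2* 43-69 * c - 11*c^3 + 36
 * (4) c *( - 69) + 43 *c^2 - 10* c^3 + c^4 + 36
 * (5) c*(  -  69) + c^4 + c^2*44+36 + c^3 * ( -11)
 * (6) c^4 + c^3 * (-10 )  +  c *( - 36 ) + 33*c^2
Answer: 3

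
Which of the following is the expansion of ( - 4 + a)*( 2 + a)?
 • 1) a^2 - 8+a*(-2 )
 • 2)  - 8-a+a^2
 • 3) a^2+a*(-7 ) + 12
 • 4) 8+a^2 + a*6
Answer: 1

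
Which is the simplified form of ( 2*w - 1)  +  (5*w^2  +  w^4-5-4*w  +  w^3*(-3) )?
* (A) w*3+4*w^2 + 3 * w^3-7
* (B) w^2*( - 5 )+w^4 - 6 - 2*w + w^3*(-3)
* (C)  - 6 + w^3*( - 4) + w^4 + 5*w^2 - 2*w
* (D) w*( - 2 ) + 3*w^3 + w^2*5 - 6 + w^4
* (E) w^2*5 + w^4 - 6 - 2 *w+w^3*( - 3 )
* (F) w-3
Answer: E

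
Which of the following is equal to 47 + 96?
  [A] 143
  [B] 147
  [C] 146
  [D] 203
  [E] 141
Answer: A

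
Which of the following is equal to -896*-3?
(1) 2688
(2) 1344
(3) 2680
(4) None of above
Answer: 1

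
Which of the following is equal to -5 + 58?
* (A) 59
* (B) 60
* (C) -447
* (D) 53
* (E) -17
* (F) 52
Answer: D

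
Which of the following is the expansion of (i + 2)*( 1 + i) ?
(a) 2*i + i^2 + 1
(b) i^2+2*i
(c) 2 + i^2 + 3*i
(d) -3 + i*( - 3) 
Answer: c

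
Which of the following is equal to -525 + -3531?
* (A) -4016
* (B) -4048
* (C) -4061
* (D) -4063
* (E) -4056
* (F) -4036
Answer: E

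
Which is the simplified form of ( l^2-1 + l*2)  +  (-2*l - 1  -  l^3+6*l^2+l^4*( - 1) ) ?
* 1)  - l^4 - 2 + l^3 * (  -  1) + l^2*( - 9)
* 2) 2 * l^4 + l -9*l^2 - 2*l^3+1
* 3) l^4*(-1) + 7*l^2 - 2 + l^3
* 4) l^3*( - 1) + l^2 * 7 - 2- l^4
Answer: 4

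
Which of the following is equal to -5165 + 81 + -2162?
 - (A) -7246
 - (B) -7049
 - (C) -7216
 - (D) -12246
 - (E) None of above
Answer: A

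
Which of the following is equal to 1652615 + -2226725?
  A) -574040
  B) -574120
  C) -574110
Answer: C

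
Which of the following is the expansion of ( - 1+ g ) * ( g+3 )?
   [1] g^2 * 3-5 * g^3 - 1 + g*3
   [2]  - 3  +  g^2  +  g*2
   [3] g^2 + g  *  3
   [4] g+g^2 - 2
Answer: 2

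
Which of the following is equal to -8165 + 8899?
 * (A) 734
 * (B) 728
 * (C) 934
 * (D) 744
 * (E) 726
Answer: A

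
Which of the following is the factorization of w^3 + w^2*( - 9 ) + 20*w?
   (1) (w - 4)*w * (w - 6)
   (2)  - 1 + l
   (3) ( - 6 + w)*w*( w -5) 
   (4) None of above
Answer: 4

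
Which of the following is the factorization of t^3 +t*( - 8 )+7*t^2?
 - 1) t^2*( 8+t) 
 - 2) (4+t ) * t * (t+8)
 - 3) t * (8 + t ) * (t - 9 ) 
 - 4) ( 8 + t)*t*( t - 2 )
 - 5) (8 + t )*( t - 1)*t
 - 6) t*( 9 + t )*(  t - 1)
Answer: 5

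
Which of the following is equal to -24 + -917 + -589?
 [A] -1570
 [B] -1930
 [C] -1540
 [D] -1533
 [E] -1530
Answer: E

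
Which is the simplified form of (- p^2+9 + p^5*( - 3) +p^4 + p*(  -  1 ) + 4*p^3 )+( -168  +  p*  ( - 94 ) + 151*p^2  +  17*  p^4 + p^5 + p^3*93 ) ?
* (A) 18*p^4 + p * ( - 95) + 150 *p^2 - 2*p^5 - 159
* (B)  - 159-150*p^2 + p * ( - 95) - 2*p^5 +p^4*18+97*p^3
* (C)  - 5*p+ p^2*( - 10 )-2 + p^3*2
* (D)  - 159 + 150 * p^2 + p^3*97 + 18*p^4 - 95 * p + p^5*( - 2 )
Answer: D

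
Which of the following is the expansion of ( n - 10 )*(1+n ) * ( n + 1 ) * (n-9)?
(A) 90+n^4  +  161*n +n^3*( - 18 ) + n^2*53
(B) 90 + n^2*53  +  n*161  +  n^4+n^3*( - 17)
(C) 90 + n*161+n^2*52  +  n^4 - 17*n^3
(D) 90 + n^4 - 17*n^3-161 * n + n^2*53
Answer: B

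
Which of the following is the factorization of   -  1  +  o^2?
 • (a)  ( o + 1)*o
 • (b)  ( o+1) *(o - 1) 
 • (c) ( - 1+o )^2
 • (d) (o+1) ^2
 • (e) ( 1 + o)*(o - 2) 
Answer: b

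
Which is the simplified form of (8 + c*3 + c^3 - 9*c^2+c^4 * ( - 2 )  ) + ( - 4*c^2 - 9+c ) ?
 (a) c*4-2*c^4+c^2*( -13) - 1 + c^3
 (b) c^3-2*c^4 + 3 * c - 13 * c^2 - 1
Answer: a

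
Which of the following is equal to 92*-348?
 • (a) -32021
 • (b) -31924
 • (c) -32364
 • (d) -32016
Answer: d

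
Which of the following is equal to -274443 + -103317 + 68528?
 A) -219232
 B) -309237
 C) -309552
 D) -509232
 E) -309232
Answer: E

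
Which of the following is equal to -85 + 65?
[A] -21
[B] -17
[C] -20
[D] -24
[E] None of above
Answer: C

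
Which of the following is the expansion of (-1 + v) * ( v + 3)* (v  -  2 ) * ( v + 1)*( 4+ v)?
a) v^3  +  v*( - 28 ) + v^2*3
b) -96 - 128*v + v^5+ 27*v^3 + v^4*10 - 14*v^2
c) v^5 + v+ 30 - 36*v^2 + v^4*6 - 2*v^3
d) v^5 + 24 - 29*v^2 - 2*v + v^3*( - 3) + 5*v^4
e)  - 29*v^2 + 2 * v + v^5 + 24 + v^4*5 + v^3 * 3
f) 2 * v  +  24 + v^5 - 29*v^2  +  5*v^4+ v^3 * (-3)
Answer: f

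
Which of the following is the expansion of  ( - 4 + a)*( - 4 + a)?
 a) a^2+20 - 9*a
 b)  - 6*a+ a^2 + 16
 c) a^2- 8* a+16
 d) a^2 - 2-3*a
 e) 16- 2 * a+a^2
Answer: c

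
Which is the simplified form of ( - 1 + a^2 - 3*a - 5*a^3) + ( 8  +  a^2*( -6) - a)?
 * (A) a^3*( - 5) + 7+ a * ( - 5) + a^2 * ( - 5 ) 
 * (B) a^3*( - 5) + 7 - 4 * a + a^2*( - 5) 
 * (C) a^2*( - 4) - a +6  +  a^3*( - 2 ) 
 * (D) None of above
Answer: B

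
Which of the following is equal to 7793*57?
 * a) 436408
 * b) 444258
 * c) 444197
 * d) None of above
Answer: d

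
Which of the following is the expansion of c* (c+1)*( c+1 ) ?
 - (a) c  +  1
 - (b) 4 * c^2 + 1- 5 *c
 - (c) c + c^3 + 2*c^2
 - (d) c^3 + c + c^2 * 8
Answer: c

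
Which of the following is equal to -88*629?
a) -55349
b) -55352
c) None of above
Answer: b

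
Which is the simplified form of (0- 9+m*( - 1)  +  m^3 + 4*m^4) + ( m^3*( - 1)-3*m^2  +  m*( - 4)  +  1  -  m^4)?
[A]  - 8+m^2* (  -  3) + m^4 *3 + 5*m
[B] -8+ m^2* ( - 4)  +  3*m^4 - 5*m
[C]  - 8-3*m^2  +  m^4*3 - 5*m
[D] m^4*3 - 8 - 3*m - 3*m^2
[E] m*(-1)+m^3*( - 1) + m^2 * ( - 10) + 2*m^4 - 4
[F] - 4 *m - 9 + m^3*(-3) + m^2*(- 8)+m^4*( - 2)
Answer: C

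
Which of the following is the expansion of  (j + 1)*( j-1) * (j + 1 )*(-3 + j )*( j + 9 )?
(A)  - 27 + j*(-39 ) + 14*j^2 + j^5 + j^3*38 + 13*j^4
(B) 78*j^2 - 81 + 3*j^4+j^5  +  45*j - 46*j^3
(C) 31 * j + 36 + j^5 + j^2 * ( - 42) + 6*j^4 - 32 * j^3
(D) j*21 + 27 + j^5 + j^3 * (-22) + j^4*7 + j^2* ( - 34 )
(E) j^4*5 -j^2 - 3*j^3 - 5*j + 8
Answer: D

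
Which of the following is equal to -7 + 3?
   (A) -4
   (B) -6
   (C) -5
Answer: A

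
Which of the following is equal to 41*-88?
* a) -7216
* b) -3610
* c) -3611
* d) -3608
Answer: d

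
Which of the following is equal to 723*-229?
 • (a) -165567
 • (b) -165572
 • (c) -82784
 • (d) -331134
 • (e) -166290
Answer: a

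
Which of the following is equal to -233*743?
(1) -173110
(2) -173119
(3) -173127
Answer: 2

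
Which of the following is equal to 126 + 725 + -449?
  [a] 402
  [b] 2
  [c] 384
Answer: a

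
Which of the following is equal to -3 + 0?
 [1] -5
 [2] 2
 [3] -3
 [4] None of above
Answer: 3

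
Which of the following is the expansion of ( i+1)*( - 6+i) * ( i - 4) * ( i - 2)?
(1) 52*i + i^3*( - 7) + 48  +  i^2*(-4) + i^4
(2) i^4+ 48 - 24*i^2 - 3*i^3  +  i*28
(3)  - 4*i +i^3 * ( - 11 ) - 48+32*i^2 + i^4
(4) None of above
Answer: 3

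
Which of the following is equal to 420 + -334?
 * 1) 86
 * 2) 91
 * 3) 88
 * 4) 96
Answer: 1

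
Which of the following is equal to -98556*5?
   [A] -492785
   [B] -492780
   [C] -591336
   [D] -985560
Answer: B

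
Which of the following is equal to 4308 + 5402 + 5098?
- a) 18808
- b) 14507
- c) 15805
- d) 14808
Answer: d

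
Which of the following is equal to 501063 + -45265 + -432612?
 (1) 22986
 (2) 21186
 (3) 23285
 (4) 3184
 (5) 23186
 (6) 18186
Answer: 5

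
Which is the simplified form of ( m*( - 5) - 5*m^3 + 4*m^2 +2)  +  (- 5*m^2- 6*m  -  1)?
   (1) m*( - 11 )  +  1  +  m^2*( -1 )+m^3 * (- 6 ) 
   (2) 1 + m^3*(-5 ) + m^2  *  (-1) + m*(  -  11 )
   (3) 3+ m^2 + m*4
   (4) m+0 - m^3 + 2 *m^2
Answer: 2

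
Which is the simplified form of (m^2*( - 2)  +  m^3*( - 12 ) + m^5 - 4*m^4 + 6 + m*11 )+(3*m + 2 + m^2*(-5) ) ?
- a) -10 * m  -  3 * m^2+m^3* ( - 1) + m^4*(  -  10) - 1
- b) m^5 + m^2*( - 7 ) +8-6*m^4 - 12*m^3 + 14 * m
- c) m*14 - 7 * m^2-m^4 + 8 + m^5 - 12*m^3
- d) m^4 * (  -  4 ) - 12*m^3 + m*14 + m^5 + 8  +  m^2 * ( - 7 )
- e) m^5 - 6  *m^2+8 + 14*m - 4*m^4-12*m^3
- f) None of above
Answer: d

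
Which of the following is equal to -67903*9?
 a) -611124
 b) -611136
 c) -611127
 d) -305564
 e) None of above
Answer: c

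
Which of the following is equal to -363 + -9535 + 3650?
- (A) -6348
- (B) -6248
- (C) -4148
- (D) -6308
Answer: B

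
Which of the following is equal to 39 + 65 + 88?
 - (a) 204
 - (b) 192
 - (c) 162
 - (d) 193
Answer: b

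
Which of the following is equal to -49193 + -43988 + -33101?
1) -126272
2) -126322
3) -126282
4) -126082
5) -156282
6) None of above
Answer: 3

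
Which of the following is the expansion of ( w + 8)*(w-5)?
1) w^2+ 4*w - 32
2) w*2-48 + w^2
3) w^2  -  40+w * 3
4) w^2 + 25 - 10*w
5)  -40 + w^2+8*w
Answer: 3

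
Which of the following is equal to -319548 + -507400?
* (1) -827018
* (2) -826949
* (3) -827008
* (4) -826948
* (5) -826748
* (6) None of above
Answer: 4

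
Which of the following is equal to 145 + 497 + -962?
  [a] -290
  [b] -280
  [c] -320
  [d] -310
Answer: c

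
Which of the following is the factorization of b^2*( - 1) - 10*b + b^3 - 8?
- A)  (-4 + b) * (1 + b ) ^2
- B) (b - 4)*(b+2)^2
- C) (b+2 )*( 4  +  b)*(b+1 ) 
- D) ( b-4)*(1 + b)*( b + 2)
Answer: D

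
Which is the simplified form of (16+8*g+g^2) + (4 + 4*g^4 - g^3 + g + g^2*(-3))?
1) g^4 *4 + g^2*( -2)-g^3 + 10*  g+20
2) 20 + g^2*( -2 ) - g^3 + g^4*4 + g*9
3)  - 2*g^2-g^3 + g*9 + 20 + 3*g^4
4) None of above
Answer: 2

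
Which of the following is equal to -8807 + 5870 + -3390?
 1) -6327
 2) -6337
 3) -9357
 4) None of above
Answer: 1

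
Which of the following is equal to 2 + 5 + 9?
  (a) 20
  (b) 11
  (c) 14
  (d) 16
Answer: d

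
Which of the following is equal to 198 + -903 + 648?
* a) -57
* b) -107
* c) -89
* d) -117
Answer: a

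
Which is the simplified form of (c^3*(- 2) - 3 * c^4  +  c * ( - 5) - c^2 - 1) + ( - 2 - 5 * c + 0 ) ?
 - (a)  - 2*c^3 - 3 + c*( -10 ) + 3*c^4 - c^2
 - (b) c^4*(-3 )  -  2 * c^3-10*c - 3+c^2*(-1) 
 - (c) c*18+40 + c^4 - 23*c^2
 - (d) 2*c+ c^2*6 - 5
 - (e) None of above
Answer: b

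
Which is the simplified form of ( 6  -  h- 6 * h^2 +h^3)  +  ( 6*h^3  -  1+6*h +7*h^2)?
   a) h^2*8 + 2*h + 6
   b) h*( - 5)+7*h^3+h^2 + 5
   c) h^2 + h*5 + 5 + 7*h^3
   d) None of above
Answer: c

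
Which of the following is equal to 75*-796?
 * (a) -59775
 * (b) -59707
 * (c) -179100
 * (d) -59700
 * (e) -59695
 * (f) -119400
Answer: d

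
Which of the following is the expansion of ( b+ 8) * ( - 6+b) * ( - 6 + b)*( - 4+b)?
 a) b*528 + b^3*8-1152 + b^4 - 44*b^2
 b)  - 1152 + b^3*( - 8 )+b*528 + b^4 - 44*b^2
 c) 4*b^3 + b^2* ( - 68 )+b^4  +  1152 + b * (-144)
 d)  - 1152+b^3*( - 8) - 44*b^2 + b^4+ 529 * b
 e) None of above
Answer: b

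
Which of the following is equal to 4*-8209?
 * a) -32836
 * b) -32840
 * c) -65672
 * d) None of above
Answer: a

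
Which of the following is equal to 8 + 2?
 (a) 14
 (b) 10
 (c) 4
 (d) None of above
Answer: b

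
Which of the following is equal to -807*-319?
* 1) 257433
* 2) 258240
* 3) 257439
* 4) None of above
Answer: 1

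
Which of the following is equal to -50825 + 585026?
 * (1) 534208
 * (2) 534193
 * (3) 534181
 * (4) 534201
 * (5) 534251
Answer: 4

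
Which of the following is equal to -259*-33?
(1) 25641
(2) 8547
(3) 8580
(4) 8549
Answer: 2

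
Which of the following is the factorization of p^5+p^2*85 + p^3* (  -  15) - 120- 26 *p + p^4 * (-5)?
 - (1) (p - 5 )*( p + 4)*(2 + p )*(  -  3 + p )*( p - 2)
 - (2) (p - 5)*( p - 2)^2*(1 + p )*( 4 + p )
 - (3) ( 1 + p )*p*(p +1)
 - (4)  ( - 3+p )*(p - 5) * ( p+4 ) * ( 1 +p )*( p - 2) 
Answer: 4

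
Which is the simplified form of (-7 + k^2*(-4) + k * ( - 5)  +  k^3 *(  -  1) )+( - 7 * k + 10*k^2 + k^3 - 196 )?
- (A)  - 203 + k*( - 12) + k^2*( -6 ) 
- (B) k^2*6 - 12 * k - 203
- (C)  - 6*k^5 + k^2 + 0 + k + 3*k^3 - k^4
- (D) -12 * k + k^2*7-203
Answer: B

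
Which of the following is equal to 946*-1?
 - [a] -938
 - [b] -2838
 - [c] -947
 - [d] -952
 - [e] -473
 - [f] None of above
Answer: f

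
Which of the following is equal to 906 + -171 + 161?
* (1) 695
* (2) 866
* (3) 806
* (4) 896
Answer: 4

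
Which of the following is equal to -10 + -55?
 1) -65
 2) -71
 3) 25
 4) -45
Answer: 1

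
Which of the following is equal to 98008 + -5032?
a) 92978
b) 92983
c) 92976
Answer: c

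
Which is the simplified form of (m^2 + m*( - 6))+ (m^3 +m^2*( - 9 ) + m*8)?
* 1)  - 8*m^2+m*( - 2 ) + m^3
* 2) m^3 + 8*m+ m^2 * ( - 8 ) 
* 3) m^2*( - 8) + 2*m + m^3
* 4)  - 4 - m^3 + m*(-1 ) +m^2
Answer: 3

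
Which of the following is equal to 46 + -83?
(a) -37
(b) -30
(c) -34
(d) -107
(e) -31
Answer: a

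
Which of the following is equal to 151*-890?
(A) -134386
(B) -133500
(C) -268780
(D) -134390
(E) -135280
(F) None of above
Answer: D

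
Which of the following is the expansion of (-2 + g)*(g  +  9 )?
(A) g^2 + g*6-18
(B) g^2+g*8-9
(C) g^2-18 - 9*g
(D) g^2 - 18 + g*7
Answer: D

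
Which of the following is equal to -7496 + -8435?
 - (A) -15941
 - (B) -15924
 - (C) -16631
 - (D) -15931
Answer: D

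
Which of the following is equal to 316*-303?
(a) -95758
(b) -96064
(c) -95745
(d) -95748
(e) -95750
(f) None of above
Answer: d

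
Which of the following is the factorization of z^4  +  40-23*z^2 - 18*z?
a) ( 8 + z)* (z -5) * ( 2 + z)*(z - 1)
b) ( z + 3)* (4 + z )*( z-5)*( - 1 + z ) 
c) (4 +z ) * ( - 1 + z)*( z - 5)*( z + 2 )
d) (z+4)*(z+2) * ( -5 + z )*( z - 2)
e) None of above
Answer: c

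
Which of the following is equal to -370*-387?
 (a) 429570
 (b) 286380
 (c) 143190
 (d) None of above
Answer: c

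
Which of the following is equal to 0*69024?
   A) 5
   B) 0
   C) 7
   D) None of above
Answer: B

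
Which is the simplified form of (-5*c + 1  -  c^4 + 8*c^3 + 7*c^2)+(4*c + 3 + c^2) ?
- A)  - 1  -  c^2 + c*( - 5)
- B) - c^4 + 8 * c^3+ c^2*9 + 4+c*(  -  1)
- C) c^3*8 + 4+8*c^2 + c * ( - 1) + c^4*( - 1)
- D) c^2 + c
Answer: C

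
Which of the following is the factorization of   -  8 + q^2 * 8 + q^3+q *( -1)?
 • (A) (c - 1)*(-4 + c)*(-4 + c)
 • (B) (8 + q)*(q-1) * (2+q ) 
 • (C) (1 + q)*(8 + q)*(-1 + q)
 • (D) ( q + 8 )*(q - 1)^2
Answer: C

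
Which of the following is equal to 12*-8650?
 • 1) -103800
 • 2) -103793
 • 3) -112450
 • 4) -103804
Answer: 1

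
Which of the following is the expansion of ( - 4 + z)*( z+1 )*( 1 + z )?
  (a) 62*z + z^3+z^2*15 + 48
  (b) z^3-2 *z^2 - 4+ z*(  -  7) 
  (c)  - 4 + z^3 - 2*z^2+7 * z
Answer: b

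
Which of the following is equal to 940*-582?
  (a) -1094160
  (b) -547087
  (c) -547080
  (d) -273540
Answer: c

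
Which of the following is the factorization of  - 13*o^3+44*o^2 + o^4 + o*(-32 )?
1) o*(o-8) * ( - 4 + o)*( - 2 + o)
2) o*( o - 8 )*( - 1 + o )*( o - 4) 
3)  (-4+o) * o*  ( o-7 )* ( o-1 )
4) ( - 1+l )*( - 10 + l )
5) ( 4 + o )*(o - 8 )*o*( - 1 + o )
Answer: 2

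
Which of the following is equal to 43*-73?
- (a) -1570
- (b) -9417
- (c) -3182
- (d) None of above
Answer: d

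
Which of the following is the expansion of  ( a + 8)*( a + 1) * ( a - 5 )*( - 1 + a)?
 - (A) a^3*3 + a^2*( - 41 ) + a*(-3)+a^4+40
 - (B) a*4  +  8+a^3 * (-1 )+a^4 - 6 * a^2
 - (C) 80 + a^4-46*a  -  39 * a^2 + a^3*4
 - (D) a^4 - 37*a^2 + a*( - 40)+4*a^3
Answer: A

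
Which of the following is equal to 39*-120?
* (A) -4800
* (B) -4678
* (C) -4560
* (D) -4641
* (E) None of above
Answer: E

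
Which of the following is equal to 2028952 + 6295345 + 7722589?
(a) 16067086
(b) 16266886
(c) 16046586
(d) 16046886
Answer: d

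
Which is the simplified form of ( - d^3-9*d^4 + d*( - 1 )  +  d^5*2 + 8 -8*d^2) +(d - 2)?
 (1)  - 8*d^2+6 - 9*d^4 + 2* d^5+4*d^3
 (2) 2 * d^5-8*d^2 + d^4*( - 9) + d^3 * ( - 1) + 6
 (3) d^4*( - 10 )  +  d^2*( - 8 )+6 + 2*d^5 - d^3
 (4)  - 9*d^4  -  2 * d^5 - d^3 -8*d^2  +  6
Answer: 2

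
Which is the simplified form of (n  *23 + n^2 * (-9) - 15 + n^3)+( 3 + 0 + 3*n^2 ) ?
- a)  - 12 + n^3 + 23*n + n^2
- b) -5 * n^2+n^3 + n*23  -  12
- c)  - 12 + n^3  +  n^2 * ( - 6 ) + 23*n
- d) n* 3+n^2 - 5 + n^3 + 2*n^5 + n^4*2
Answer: c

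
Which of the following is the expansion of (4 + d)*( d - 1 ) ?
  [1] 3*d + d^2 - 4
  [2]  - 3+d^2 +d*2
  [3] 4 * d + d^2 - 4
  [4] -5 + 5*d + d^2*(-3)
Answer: 1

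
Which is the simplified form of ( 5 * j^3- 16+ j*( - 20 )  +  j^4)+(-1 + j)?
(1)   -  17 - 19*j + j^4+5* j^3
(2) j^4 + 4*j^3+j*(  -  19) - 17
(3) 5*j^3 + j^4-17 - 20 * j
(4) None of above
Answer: 1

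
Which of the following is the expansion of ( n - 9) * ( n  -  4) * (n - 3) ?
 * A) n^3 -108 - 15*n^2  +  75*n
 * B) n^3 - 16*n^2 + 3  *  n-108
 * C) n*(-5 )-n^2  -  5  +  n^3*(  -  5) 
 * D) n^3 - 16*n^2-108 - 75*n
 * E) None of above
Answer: E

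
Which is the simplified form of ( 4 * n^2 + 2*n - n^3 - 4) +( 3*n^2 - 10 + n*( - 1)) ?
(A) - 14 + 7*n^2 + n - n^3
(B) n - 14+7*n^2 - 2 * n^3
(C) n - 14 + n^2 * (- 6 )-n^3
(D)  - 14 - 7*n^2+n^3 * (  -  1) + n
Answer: A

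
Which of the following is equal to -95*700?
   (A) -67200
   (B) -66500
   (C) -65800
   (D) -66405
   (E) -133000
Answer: B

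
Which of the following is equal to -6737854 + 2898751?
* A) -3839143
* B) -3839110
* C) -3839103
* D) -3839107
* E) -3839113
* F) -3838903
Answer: C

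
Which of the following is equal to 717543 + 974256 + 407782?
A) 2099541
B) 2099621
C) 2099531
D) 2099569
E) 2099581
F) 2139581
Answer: E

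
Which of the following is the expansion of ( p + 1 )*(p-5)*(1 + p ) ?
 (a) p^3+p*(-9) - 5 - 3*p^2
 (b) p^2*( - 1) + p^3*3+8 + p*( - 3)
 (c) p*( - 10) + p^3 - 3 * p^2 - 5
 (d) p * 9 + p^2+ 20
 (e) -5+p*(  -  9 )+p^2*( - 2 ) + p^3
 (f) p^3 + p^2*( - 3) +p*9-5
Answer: a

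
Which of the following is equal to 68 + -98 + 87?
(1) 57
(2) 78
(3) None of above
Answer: 1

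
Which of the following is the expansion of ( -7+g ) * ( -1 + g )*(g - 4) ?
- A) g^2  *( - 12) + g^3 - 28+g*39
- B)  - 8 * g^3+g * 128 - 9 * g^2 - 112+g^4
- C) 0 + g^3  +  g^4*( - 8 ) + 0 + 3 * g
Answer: A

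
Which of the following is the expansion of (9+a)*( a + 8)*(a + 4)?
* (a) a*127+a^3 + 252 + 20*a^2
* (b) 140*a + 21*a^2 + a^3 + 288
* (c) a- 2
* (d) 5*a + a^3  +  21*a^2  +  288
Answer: b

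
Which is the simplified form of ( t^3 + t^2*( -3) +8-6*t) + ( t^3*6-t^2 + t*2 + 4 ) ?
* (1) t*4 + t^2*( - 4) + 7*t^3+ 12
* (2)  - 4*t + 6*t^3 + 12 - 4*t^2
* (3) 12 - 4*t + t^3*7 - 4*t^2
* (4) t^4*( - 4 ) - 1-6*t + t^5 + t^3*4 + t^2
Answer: 3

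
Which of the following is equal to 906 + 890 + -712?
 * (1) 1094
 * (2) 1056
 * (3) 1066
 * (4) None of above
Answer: 4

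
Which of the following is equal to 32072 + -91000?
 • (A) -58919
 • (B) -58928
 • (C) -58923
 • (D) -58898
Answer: B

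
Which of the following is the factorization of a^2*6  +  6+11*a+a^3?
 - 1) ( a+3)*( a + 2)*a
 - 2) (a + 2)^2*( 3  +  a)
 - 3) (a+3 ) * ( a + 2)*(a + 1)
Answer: 3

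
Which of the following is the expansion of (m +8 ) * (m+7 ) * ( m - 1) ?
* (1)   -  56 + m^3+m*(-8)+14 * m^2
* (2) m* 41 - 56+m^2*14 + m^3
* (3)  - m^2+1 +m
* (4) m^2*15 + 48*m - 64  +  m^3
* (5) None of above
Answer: 2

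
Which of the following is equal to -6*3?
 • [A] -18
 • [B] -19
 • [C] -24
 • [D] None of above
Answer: A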